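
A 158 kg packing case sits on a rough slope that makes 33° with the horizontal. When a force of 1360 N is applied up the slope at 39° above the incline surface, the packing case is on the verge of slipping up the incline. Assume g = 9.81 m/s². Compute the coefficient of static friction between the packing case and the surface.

On the verge of sliding up the incline, friction is at its maximum μN and acts down the slope.
Perpendicular to incline: N = W cos 33° − P sin 39° = 1300 − 855.9 = 444 N.
Along incline: P cos 39° − μN = W sin 33° → μ = −(W sin 33° − P cos 39°) / N = 0.4791.

μ ≈ 0.479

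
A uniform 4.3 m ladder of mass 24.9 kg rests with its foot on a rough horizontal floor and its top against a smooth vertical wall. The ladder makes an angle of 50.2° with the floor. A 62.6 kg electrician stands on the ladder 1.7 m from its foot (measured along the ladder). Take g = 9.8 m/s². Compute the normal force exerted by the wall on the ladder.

N_wall ≈ 304 N

Torques about the foot: N_wall · 4.3 sin 50.2° = 24.9×9.8×2.15 cos 50.2° + 62.6×9.8×1.7 cos 50.2° → N_wall = 303.73 N.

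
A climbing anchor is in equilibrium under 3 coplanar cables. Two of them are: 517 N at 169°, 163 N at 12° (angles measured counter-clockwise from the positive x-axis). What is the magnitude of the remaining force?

Sum the known components: ΣF_x = -348.1 N, ΣF_y = 132.5 N.
For equilibrium the remaining force must supply (−ΣF_x, −ΣF_y) = (348.1, -132.5) N.
Magnitude = √((348.1)² + (-132.5)²) = 372.4 N; direction = atan2(-132.5, 348.1) = 339.2°.

F ≈ 372 N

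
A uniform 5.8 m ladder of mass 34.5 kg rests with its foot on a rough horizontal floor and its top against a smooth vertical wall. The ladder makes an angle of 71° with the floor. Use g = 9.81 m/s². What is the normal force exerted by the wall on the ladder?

N_wall ≈ 58.3 N

Torques about the foot: N_wall · 5.8 sin 71° = 34.5×9.81×2.9 cos 71° → N_wall = 58.268 N.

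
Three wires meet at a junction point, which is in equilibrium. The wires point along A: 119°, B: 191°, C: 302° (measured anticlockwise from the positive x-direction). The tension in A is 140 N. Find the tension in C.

T_C ≈ 143 N

Resolve: ΣF_x = 140 cos 119° + T_B cos 191° + T_C cos 302° = 0.
        ΣF_y = 140 sin 119° + T_B sin 191° + T_C sin 302° = 0.
The known terms sum to (-67.87, 122.4) N, so -0.9816 T_B + 0.5299 T_C = 67.87 and -0.1908 T_B − 0.8480 T_C = -122.4.
Solving simultaneously: T_B = 7.848 N, T_C = 142.6 N.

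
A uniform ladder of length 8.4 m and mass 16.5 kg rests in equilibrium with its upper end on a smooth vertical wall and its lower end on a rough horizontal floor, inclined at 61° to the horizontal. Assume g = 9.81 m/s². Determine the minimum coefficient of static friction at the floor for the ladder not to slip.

ΣF_y = 0: N_floor = 16.5×9.81 = 161.87 N.
Torques about the foot: N_wall · 8.4 sin 61° = 16.5×9.81×4.2 cos 61° → N_wall = 44.862 N.
ΣF_x = 0: f_floor = N_wall = 44.862 N.
μ_min = f_floor / N_floor = 44.862 / 161.87 = 0.2772.

μ_min ≈ 0.277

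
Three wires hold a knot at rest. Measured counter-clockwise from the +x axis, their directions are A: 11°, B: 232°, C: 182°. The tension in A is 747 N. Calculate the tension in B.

T_B ≈ 153 N

Resolve: ΣF_x = 747 cos 11° + T_B cos 232° + T_C cos 182° = 0.
        ΣF_y = 747 sin 11° + T_B sin 232° + T_C sin 182° = 0.
The known terms sum to (733.3, 142.5) N, so -0.6157 T_B − 0.9994 T_C = -733.3 and -0.7880 T_B − 0.0349 T_C = -142.5.
Solving simultaneously: T_B = 152.5 N, T_C = 639.7 N.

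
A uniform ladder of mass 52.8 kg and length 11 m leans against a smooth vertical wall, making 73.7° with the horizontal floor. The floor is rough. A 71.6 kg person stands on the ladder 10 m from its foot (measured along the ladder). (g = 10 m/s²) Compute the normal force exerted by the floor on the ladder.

N_floor ≈ 1240 N

ΣF_y = 0: N_floor = 52.8×10 + 71.6×10 = 1244 N.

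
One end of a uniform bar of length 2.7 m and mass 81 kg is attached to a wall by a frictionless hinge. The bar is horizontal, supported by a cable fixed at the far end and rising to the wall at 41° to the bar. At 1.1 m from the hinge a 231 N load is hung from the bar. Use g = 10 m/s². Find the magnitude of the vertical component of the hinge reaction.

|H_y| ≈ 542 N

Take torques about the hinge: T sin 41° · 2.7 = 81×10×1.35 + 231×1.1 = 1347.6 N·m.
So T = 1347.6 / (0.6561 × 2.7) = 760.77 N.
ΣF_y = 0: H_y = (81×10 + 231) − T sin 41° = 1041 − 499.11 = 541.89 N.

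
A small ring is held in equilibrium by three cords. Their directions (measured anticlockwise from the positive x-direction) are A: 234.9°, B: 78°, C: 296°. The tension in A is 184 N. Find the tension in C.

T_C ≈ 117 N

Resolve: ΣF_x = 184 cos 234.9° + T_B cos 78° + T_C cos 296° = 0.
        ΣF_y = 184 sin 234.9° + T_B sin 78° + T_C sin 296° = 0.
The known terms sum to (-105.8, -150.5) N, so 0.2079 T_B + 0.4384 T_C = 105.8 and 0.9781 T_B − 0.8988 T_C = 150.5.
Solving simultaneously: T_B = 261.6 N, T_C = 117.3 N.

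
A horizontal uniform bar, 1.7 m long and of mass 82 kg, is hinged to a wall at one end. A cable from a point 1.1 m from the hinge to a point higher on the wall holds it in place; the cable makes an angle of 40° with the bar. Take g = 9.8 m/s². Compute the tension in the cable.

T ≈ 966 N

Take torques about the hinge: T sin 40° · 1.1 = 82×9.8×0.85 = 683.06 N·m.
So T = 683.06 / (0.6428 × 1.1) = 966.05 N.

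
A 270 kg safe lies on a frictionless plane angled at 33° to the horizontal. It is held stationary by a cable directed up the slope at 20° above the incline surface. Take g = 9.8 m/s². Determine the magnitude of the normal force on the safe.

Take axes along and perpendicular to the incline. Weight components: W sin 33° = 1441 N down-slope, W cos 33° = 2219 N into the surface.
Along incline: T cos 20° = W sin 33° → T = 1534 N.
Perpendicular: N = W cos 33° − T sin 20° = 1695 N.

N ≈ 1690 N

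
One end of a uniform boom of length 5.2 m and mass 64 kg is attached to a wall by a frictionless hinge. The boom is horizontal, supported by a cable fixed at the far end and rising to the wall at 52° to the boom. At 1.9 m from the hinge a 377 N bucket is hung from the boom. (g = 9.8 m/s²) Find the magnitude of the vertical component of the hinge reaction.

|H_y| ≈ 553 N

Take torques about the hinge: T sin 52° · 5.2 = 64×9.8×2.6 + 377×1.9 = 2347 N·m.
So T = 2347 / (0.7880 × 5.2) = 572.77 N.
ΣF_y = 0: H_y = (64×9.8 + 377) − T sin 52° = 1004.2 − 451.35 = 552.85 N.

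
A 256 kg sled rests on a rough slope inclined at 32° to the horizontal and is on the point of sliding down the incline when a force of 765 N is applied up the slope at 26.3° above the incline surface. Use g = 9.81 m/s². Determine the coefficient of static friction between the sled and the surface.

μ ≈ 0.360

On the verge of sliding down the incline, friction is at its maximum μN and acts up the slope.
Perpendicular to incline: N = W cos 32° − P sin 26.3° = 2130 − 338.9 = 1791 N.
Along incline: P cos 26.3° + μN = W sin 32° → μ = (W sin 32° − P cos 26.3°) / N = 0.3602.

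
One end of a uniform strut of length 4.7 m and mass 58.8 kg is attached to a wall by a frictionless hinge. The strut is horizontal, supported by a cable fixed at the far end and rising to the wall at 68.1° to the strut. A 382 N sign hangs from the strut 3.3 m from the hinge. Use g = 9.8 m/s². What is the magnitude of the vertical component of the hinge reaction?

|H_y| ≈ 402 N

Take torques about the hinge: T sin 68.1° · 4.7 = 58.8×9.8×2.35 + 382×3.3 = 2614.8 N·m.
So T = 2614.8 / (0.9278 × 4.7) = 599.6 N.
ΣF_y = 0: H_y = (58.8×9.8 + 382) − T sin 68.1° = 958.24 − 556.33 = 401.91 N.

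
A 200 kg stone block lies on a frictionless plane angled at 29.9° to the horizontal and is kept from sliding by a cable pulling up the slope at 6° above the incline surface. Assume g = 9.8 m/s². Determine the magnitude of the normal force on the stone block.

Take axes along and perpendicular to the incline. Weight components: W sin 29.9° = 977 N down-slope, W cos 29.9° = 1699 N into the surface.
Along incline: T cos 6° = W sin 29.9° → T = 982.4 N.
Perpendicular: N = W cos 29.9° − T sin 6° = 1596 N.

N ≈ 1600 N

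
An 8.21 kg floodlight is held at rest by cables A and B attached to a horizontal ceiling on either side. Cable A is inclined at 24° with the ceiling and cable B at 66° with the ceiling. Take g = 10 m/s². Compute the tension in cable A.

Weight W = 8.21 × 10 = 82.1 N acts straight down.
Horizontal: T_A cos 24° = T_B cos 66°  →  T_B = 2.246 T_A.
Vertical: T_A sin 24° + T_B sin 66° = 82.1.
Substituting the horizontal relation into the vertical equation gives 2.459 T_A = 82.1, so T_A = 33.39 N.

T_A ≈ 33.4 N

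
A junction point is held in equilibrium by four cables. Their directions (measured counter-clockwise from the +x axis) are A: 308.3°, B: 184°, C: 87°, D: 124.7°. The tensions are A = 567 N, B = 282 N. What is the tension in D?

Resolve: ΣF_x = 567 cos 308.3° + 282 cos 184° + T_C cos 87° + T_D cos 124.7° = 0.
        ΣF_y = 567 sin 308.3° + 282 sin 184° + T_C sin 87° + T_D sin 124.7° = 0.
The known terms sum to (70.1, -464.6) N, so 0.0523 T_C − 0.5693 T_D = -70.1 and 0.9986 T_C + 0.8221 T_D = 464.6.
Solving simultaneously: T_C = 338.3 N, T_D = 154.2 N.

T_D ≈ 154 N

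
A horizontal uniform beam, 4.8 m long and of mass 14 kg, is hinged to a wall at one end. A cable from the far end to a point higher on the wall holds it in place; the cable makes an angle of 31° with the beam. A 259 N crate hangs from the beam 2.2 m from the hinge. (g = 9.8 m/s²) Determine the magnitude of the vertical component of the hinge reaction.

|H_y| ≈ 209 N

Take torques about the hinge: T sin 31° · 4.8 = 14×9.8×2.4 + 259×2.2 = 899.08 N·m.
So T = 899.08 / (0.5150 × 4.8) = 363.68 N.
ΣF_y = 0: H_y = (14×9.8 + 259) − T sin 31° = 396.2 − 187.31 = 208.89 N.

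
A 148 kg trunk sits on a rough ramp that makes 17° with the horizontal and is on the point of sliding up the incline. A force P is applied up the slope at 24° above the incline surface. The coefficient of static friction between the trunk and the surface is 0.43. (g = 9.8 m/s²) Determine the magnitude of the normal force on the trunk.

N ≈ 1010 N

On the verge of sliding up the incline, friction equals μN and acts down the slope.
Perpendicular: N + P sin 24° = W cos 17° = 1387 N.
Along incline: P cos 24° = W sin 17° + μN  with W sin 17° = 424.1 N.
Solving the pair for P and N: P = 937.6 N, N = 1006 N (and f = μN = 432.4 N).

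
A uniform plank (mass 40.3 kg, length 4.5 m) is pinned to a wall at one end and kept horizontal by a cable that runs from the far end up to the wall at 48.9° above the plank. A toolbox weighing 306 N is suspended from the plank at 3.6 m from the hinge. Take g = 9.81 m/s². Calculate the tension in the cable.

Take torques about the hinge: T sin 48.9° · 4.5 = 40.3×9.81×2.25 + 306×3.6 = 1991.1 N·m.
So T = 1991.1 / (0.7536 × 4.5) = 587.17 N.

T ≈ 587 N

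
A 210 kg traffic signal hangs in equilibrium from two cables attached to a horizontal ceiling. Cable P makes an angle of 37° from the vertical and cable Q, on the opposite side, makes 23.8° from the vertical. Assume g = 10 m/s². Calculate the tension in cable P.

Angles from the horizontal: cable P is 90° − 37° = 53°, cable Q is 90° − 23.8° = 66.2°.
Weight W = 210 × 10 = 2100 N acts straight down.
Horizontal: T_P cos 53° = T_Q cos 66.2°  →  T_Q = 1.491 T_P.
Vertical: T_P sin 53° + T_Q sin 66.2° = 2100.
Substituting the horizontal relation into the vertical equation gives 2.163 T_P = 2100, so T_P = 970.8 N.

T_P ≈ 971 N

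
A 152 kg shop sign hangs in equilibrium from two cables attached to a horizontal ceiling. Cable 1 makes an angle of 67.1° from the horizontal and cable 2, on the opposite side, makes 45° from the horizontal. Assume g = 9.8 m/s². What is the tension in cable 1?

T_1 ≈ 1140 N

Weight W = 152 × 9.8 = 1490 N acts straight down.
Horizontal: T_1 cos 67.1° = T_2 cos 45°  →  T_2 = 0.5503 T_1.
Vertical: T_1 sin 67.1° + T_2 sin 45° = 1490.
Substituting the horizontal relation into the vertical equation gives 1.31 T_1 = 1490, so T_1 = 1137 N.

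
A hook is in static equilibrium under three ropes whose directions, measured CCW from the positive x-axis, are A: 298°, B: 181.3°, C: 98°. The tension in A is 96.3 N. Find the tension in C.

T_C ≈ 86.6 N

Resolve: ΣF_x = 96.3 cos 298° + T_B cos 181.3° + T_C cos 98° = 0.
        ΣF_y = 96.3 sin 298° + T_B sin 181.3° + T_C sin 98° = 0.
The known terms sum to (45.21, -85.03) N, so -0.9997 T_B − 0.1392 T_C = -45.21 and -0.0227 T_B + 0.9903 T_C = 85.03.
Solving simultaneously: T_B = 33.16 N, T_C = 86.62 N.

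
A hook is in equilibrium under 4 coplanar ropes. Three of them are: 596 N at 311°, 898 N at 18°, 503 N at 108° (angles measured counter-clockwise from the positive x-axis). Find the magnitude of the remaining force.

Sum the known components: ΣF_x = 1090 N, ΣF_y = 306.1 N.
For equilibrium the remaining force must supply (−ΣF_x, −ΣF_y) = (-1090, -306.1) N.
Magnitude = √((-1090)² + (-306.1)²) = 1132 N; direction = atan2(-306.1, -1090) = 195.7°.

F ≈ 1130 N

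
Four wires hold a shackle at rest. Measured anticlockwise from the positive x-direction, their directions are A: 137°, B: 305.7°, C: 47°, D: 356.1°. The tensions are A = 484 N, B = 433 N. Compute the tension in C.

T_C ≈ 36.6 N

Resolve: ΣF_x = 484 cos 137° + 433 cos 305.7° + T_C cos 47° + T_D cos 356.1° = 0.
        ΣF_y = 484 sin 137° + 433 sin 305.7° + T_C sin 47° + T_D sin 356.1° = 0.
The known terms sum to (-101.3, -21.54) N, so 0.6820 T_C + 0.9977 T_D = 101.3 and 0.7314 T_C − 0.0680 T_D = 21.54.
Solving simultaneously: T_C = 36.58 N, T_D = 76.53 N.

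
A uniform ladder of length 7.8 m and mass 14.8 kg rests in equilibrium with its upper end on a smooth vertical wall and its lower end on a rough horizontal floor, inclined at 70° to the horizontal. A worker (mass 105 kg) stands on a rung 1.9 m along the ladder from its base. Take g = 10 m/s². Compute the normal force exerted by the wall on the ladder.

Torques about the foot: N_wall · 7.8 sin 70° = 14.8×10×3.9 cos 70° + 105×10×1.9 cos 70° → N_wall = 120.03 N.

N_wall ≈ 120 N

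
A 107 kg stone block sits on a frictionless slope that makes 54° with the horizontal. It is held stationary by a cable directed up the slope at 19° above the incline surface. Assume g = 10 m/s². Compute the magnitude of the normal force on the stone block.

N ≈ 331 N

Take axes along and perpendicular to the incline. Weight components: W sin 54° = 865.6 N down-slope, W cos 54° = 628.9 N into the surface.
Along incline: T cos 19° = W sin 54° → T = 915.5 N.
Perpendicular: N = W cos 54° − T sin 19° = 330.9 N.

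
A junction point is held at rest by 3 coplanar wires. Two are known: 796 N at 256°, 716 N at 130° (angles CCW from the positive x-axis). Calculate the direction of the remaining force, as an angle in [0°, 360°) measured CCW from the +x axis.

θ ≈ 18.9°

Sum the known components: ΣF_x = -652.8 N, ΣF_y = -223.9 N.
For equilibrium the remaining force must supply (−ΣF_x, −ΣF_y) = (652.8, 223.9) N.
Magnitude = √((652.8)² + (223.9)²) = 690.1 N; direction = atan2(223.9, 652.8) = 18.9°.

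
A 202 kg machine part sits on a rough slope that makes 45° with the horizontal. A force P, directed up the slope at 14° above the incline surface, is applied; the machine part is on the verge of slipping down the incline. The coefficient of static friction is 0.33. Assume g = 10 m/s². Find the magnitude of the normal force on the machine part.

N ≈ 1170 N

On the verge of sliding down the incline, friction equals μN and acts up the slope.
Perpendicular: N + P sin 14° = W cos 45° = 1428 N.
Along incline: P cos 14° + μN = W sin 45° with W sin 45° = 1428 N.
Solving the pair for P and N: P = 1075 N, N = 1168 N (and f = μN = 385.6 N).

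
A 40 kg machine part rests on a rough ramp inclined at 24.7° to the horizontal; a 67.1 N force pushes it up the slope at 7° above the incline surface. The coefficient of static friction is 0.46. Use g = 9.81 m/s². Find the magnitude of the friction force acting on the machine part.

Axes along / perpendicular to the incline. W sin 24.7° = 164 N down-slope; W cos 24.7° = 356.5 N into the surface.
Perpendicular: N = W cos 24.7° − P sin 7° = 356.5 − 8.177 = 348.3 N.
Along incline: P cos 7° + f = W sin 24.7° (friction acts up-slope) → f = 164 − 66.6 = 97.37 N.
|f| = 97.37 N ≤ μN = 160.2 N, so the machine part is indeed static.

f ≈ 97.4 N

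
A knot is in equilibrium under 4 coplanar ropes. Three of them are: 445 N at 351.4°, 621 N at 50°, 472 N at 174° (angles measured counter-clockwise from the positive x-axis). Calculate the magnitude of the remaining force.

Sum the known components: ΣF_x = 369.8 N, ΣF_y = 458.5 N.
For equilibrium the remaining force must supply (−ΣF_x, −ΣF_y) = (-369.8, -458.5) N.
Magnitude = √((-369.8)² + (-458.5)²) = 589 N; direction = atan2(-458.5, -369.8) = 231.1°.

F ≈ 589 N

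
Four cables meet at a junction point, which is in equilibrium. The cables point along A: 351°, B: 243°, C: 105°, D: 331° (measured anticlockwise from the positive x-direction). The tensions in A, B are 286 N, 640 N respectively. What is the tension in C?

Resolve: ΣF_x = 286 cos 351° + 640 cos 243° + T_C cos 105° + T_D cos 331° = 0.
        ΣF_y = 286 sin 351° + 640 sin 243° + T_C sin 105° + T_D sin 331° = 0.
The known terms sum to (-8.075, -615) N, so -0.2588 T_C + 0.8746 T_D = 8.075 and 0.9659 T_C − 0.4848 T_D = 615.
Solving simultaneously: T_C = 753.2 N, T_D = 232.1 N.

T_C ≈ 753 N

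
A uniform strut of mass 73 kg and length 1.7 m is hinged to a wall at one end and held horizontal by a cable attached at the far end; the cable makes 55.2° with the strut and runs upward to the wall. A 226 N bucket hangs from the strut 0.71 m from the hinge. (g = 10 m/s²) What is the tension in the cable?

Take torques about the hinge: T sin 55.2° · 1.7 = 73×10×0.85 + 226×0.71 = 780.96 N·m.
So T = 780.96 / (0.8211 × 1.7) = 559.45 N.

T ≈ 559 N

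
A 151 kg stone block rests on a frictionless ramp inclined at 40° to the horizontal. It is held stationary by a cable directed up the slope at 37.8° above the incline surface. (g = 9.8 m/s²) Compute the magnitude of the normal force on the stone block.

Take axes along and perpendicular to the incline. Weight components: W sin 40° = 951.2 N down-slope, W cos 40° = 1134 N into the surface.
Along incline: T cos 37.8° = W sin 40° → T = 1204 N.
Perpendicular: N = W cos 40° − T sin 37.8° = 395.8 N.

N ≈ 396 N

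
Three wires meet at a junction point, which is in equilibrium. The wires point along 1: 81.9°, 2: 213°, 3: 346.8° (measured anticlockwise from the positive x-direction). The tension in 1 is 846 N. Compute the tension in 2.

T_2 ≈ 1170 N

Resolve: ΣF_x = 846 cos 81.9° + T_2 cos 213° + T_3 cos 346.8° = 0.
        ΣF_y = 846 sin 81.9° + T_2 sin 213° + T_3 sin 346.8° = 0.
The known terms sum to (119.2, 837.6) N, so -0.8387 T_2 + 0.9736 T_3 = -119.2 and -0.5446 T_2 − 0.2284 T_3 = -837.6.
Solving simultaneously: T_2 = 1167 N, T_3 = 883.3 N.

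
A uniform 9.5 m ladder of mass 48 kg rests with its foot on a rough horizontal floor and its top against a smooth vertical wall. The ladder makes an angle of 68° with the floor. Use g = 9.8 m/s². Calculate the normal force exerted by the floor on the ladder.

N_floor ≈ 470 N

ΣF_y = 0: N_floor = 48×9.8 = 470.4 N.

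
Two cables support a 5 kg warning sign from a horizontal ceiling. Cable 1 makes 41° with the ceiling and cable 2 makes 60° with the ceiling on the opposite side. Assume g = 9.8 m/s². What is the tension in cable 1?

Weight W = 5 × 9.8 = 49 N acts straight down.
Horizontal: T_1 cos 41° = T_2 cos 60°  →  T_2 = 1.509 T_1.
Vertical: T_1 sin 41° + T_2 sin 60° = 49.
Substituting the horizontal relation into the vertical equation gives 1.963 T_1 = 49, so T_1 = 24.96 N.

T_1 ≈ 25 N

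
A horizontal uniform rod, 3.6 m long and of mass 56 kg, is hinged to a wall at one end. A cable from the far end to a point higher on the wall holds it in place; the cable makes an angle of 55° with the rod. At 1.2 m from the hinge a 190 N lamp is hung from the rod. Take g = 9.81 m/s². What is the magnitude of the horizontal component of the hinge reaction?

Take torques about the hinge: T sin 55° · 3.6 = 56×9.81×1.8 + 190×1.2 = 1216.8 N·m.
So T = 1216.8 / (0.8192 × 3.6) = 412.64 N.
ΣF_x = 0: H_x = T cos 55° = 236.68 N.

H_x ≈ 237 N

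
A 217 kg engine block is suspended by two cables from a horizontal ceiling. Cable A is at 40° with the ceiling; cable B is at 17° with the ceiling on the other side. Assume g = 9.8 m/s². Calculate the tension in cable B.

T_B ≈ 1940 N

Weight W = 217 × 9.8 = 2127 N acts straight down.
Horizontal: T_A cos 40° = T_B cos 17°  →  T_A = 1.248 T_B.
Vertical: T_A sin 40° + T_B sin 17° = 2127.
Substituting the horizontal relation into the vertical equation gives 1.095 T_B = 2127, so T_B = 1942 N.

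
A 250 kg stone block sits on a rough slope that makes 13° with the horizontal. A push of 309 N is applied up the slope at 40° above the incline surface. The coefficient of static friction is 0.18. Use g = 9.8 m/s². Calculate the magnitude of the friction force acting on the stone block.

f ≈ 314 N

Axes along / perpendicular to the incline. W sin 13° = 551.1 N down-slope; W cos 13° = 2387 N into the surface.
Perpendicular: N = W cos 13° − P sin 40° = 2387 − 198.6 = 2189 N.
Along incline: P cos 40° + f = W sin 13° (friction acts up-slope) → f = 551.1 − 236.7 = 314.4 N.
|f| = 314.4 N ≤ μN = 393.9 N, so the stone block is indeed static.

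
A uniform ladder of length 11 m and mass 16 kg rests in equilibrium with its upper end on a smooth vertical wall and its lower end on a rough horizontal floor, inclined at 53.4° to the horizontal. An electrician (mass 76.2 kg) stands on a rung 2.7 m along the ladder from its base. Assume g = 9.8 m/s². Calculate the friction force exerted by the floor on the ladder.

f ≈ 194 N

Torques about the foot: N_wall · 11 sin 53.4° = 16×9.8×5.5 cos 53.4° + 76.2×9.8×2.7 cos 53.4° → N_wall = 194.35 N.
ΣF_x = 0: f_floor = N_wall = 194.35 N.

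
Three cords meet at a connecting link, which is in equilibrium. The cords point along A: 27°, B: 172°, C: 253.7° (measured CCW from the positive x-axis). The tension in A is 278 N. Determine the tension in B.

Resolve: ΣF_x = 278 cos 27° + T_B cos 172° + T_C cos 253.7° = 0.
        ΣF_y = 278 sin 27° + T_B sin 172° + T_C sin 253.7° = 0.
The known terms sum to (247.7, 126.2) N, so -0.9903 T_B − 0.2807 T_C = -247.7 and 0.1392 T_B − 0.9598 T_C = -126.2.
Solving simultaneously: T_B = 204.5 N, T_C = 161.1 N.

T_B ≈ 204 N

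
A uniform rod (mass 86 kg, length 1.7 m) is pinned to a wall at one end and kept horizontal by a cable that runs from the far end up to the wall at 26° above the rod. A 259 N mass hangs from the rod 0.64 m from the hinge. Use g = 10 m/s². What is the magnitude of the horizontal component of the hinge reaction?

H_x ≈ 1080 N

Take torques about the hinge: T sin 26° · 1.7 = 86×10×0.85 + 259×0.64 = 896.76 N·m.
So T = 896.76 / (0.4384 × 1.7) = 1203.3 N.
ΣF_x = 0: H_x = T cos 26° = 1081.5 N.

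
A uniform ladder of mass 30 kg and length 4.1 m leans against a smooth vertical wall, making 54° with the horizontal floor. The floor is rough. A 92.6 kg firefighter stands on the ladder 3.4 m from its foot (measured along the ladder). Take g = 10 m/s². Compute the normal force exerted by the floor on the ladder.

ΣF_y = 0: N_floor = 30×10 + 92.6×10 = 1226 N.

N_floor ≈ 1230 N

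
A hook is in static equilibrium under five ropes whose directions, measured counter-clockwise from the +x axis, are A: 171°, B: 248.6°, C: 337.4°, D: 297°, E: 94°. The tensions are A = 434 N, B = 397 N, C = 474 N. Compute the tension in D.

T_D ≈ 433 N

Resolve: ΣF_x = 434 cos 171° + 397 cos 248.6° + 474 cos 337.4° + T_D cos 297° + T_E cos 94° = 0.
        ΣF_y = 434 sin 171° + 397 sin 248.6° + 474 sin 337.4° + T_D sin 297° + T_E sin 94° = 0.
The known terms sum to (-135.9, -483.9) N, so 0.4540 T_D − 0.0698 T_E = 135.9 and -0.8910 T_D + 0.9976 T_E = 483.9.
Solving simultaneously: T_D = 433.4 N, T_E = 872.2 N.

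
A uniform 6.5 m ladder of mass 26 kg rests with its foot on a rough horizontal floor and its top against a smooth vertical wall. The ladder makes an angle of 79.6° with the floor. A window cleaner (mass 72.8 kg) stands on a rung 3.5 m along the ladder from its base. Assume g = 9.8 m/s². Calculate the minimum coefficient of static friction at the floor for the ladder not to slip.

ΣF_y = 0: N_floor = 26×9.8 + 72.8×9.8 = 968.24 N.
Torques about the foot: N_wall · 6.5 sin 79.6° = 26×9.8×3.25 cos 79.6° + 72.8×9.8×3.5 cos 79.6° → N_wall = 93.889 N.
ΣF_x = 0: f_floor = N_wall = 93.889 N.
μ_min = f_floor / N_floor = 93.889 / 968.24 = 0.09697.

μ_min ≈ 0.0970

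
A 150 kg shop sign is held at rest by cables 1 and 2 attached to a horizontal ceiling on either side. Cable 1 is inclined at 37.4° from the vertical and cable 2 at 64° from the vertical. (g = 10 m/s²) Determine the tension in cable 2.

T_2 ≈ 929 N

Angles from the horizontal: cable 1 is 90° − 37.4° = 52.6°, cable 2 is 90° − 64° = 26°.
Weight W = 150 × 10 = 1500 N acts straight down.
Horizontal: T_1 cos 52.6° = T_2 cos 26°  →  T_1 = 1.48 T_2.
Vertical: T_1 sin 52.6° + T_2 sin 26° = 1500.
Substituting the horizontal relation into the vertical equation gives 1.614 T_2 = 1500, so T_2 = 929.4 N.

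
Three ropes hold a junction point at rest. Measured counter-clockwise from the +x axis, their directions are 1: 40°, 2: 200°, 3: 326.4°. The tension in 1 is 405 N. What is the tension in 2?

T_2 ≈ 483 N

Resolve: ΣF_x = 405 cos 40° + T_2 cos 200° + T_3 cos 326.4° = 0.
        ΣF_y = 405 sin 40° + T_2 sin 200° + T_3 sin 326.4° = 0.
The known terms sum to (310.2, 260.3) N, so -0.9397 T_2 + 0.8329 T_3 = -310.2 and -0.3420 T_2 − 0.5534 T_3 = -260.3.
Solving simultaneously: T_2 = 482.7 N, T_3 = 172.1 N.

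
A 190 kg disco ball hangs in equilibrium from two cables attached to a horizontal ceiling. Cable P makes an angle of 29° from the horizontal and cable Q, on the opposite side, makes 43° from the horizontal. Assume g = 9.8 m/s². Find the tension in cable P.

T_P ≈ 1430 N

Weight W = 190 × 9.8 = 1862 N acts straight down.
Horizontal: T_P cos 29° = T_Q cos 43°  →  T_Q = 1.196 T_P.
Vertical: T_P sin 29° + T_Q sin 43° = 1862.
Substituting the horizontal relation into the vertical equation gives 1.3 T_P = 1862, so T_P = 1432 N.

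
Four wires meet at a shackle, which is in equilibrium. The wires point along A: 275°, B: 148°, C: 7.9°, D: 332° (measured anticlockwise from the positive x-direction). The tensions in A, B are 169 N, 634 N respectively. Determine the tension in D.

Resolve: ΣF_x = 169 cos 275° + 634 cos 148° + T_C cos 7.9° + T_D cos 332° = 0.
        ΣF_y = 169 sin 275° + 634 sin 148° + T_C sin 7.9° + T_D sin 332° = 0.
The known terms sum to (-522.9, 167.6) N, so 0.9905 T_C + 0.8829 T_D = 522.9 and 0.1374 T_C − 0.4695 T_D = -167.6.
Solving simultaneously: T_C = 166.3 N, T_D = 405.7 N.

T_D ≈ 406 N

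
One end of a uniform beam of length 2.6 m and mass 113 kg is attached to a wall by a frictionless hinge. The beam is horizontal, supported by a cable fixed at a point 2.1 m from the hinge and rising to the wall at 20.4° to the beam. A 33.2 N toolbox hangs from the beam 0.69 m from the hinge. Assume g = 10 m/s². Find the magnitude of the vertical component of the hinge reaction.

|H_y| ≈ 453 N

Take torques about the hinge: T sin 20.4° · 2.1 = 113×10×1.3 + 33.2×0.69 = 1491.9 N·m.
So T = 1491.9 / (0.3486 × 2.1) = 2038.1 N.
ΣF_y = 0: H_y = (113×10 + 33.2) − T sin 20.4° = 1163.2 − 710.43 = 452.77 N.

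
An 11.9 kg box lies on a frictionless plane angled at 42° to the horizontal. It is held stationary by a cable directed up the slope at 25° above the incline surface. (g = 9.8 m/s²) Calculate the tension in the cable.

T ≈ 86.1 N

Take axes along and perpendicular to the incline. Weight components: W sin 42° = 78.03 N down-slope, W cos 42° = 86.67 N into the surface.
Along incline: T cos 25° = W sin 42° → T = 86.1 N.
Perpendicular: N = W cos 42° − T sin 25° = 50.28 N.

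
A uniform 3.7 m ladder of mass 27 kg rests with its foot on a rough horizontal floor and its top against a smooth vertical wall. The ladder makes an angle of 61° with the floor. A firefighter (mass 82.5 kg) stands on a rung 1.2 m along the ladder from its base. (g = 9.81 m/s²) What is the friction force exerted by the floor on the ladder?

f ≈ 219 N

Torques about the foot: N_wall · 3.7 sin 61° = 27×9.81×1.85 cos 61° + 82.5×9.81×1.2 cos 61° → N_wall = 218.91 N.
ΣF_x = 0: f_floor = N_wall = 218.91 N.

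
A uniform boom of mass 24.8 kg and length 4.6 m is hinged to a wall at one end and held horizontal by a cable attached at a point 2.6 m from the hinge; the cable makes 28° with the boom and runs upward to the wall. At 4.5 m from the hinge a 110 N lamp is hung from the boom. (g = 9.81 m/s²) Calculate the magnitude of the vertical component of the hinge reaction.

|H_y| ≈ 52.3 N

Take torques about the hinge: T sin 28° · 2.6 = 24.8×9.81×2.3 + 110×4.5 = 1054.6 N·m.
So T = 1054.6 / (0.4695 × 2.6) = 863.95 N.
ΣF_y = 0: H_y = (24.8×9.81 + 110) − T sin 28° = 353.29 − 405.6 = -52.313 N.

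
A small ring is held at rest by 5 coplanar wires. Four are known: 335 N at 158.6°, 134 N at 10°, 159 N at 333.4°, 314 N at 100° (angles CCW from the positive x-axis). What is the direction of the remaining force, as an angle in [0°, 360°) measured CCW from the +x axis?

θ ≈ 284°

Sum the known components: ΣF_x = -92.29 N, ΣF_y = 383.5 N.
For equilibrium the remaining force must supply (−ΣF_x, −ΣF_y) = (92.29, -383.5) N.
Magnitude = √((92.29)² + (-383.5)²) = 394.5 N; direction = atan2(-383.5, 92.29) = 283.5°.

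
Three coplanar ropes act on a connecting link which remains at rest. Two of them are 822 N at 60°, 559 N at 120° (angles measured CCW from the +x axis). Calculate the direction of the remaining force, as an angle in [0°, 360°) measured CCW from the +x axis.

Sum the known components: ΣF_x = 131.5 N, ΣF_y = 1196 N.
For equilibrium the remaining force must supply (−ΣF_x, −ΣF_y) = (-131.5, -1196) N.
Magnitude = √((-131.5)² + (-1196)²) = 1203 N; direction = atan2(-1196, -131.5) = 263.7°.

θ ≈ 264°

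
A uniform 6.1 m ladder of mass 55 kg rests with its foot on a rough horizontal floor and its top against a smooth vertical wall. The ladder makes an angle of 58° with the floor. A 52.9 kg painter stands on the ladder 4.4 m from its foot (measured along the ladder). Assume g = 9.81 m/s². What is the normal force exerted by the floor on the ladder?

ΣF_y = 0: N_floor = 55×9.81 + 52.9×9.81 = 1058.5 N.

N_floor ≈ 1060 N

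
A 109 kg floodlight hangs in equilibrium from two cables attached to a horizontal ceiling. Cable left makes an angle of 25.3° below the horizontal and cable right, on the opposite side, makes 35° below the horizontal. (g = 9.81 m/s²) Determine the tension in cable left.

Weight W = 109 × 9.81 = 1069 N acts straight down.
Horizontal: T_left cos 25.3° = T_right cos 35°  →  T_right = 1.104 T_left.
Vertical: T_left sin 25.3° + T_right sin 35° = 1069.
Substituting the horizontal relation into the vertical equation gives 1.06 T_left = 1069, so T_left = 1008 N.

T_left ≈ 1010 N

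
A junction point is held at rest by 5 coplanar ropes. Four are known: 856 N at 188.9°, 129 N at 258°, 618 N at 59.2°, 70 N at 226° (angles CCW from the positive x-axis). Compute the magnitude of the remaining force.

Sum the known components: ΣF_x = -604.7 N, ΣF_y = 221.9 N.
For equilibrium the remaining force must supply (−ΣF_x, −ΣF_y) = (604.7, -221.9) N.
Magnitude = √((604.7)² + (-221.9)²) = 644.1 N; direction = atan2(-221.9, 604.7) = 339.9°.

F ≈ 644 N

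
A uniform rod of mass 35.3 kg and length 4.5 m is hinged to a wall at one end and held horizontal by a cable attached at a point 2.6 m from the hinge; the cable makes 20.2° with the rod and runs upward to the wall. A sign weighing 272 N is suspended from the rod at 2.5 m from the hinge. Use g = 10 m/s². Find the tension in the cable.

Take torques about the hinge: T sin 20.2° · 2.6 = 35.3×10×2.25 + 272×2.5 = 1474.2 N·m.
So T = 1474.2 / (0.3453 × 2.6) = 1642.1 N.

T ≈ 1640 N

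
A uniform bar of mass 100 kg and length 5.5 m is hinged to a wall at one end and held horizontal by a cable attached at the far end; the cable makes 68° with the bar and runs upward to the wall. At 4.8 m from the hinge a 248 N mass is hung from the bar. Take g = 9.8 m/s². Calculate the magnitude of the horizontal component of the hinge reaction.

H_x ≈ 285 N

Take torques about the hinge: T sin 68° · 5.5 = 100×9.8×2.75 + 248×4.8 = 3885.4 N·m.
So T = 3885.4 / (0.9272 × 5.5) = 761.92 N.
ΣF_x = 0: H_x = T cos 68° = 285.42 N.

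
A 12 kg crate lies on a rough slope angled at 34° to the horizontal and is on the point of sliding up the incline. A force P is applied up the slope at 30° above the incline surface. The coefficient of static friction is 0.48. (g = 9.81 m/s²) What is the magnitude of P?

On the verge of sliding up the incline, friction equals μN and acts down the slope.
Perpendicular: N + P sin 30° = W cos 34° = 97.59 N.
Along incline: P cos 30° = W sin 34° + μN  with W sin 34° = 65.83 N.
Solving the pair for P and N: P = 101.9 N, N = 46.66 N (and f = μN = 22.4 N).

P ≈ 102 N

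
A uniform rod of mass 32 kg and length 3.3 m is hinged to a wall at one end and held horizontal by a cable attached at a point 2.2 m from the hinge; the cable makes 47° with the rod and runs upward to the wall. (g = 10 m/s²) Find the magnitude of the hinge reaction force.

Take torques about the hinge: T sin 47° · 2.2 = 32×10×1.65 = 528 N·m.
So T = 528 / (0.7314 × 2.2) = 328.16 N.
ΣF_x = 0: H_x = T cos 47° = 223.8 N.
ΣF_y = 0: H_y = (32×10) − T sin 47° = 320 − 240 = 80 N.
|H| = √(H_x² + H_y²) = √((223.8)² + (80)²) = 237.67 N.

|H| ≈ 238 N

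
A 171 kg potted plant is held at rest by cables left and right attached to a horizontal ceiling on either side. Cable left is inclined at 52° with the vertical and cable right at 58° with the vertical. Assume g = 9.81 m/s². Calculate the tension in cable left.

Angles from the horizontal: cable left is 90° − 52° = 38°, cable right is 90° − 58° = 32°.
Weight W = 171 × 9.81 = 1678 N acts straight down.
Horizontal: T_left cos 38° = T_right cos 32°  →  T_right = 0.9292 T_left.
Vertical: T_left sin 38° + T_right sin 32° = 1678.
Substituting the horizontal relation into the vertical equation gives 1.108 T_left = 1678, so T_left = 1514 N.

T_left ≈ 1510 N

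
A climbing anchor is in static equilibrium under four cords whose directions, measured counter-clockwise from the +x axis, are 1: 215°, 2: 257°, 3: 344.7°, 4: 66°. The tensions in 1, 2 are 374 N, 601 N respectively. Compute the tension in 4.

T_4 ≈ 899 N

Resolve: ΣF_x = 374 cos 215° + 601 cos 257° + T_3 cos 344.7° + T_4 cos 66° = 0.
        ΣF_y = 374 sin 215° + 601 sin 257° + T_3 sin 344.7° + T_4 sin 66° = 0.
The known terms sum to (-441.6, -800.1) N, so 0.9646 T_3 + 0.4067 T_4 = 441.6 and -0.2639 T_3 + 0.9135 T_4 = 800.1.
Solving simultaneously: T_3 = 78.86 N, T_4 = 898.6 N.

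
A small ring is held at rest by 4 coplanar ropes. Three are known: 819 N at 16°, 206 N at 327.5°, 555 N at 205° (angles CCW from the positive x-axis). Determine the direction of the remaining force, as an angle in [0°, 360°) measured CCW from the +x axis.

θ ≈ 165°

Sum the known components: ΣF_x = 458 N, ΣF_y = -119.5 N.
For equilibrium the remaining force must supply (−ΣF_x, −ΣF_y) = (-458, 119.5) N.
Magnitude = √((-458)² + (119.5)²) = 473.3 N; direction = atan2(119.5, -458) = 165.4°.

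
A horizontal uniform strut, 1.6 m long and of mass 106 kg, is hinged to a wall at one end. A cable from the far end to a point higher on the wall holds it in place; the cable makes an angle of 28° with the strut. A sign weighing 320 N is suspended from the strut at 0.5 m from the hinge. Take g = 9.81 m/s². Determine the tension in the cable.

Take torques about the hinge: T sin 28° · 1.6 = 106×9.81×0.8 + 320×0.5 = 991.89 N·m.
So T = 991.89 / (0.4695 × 1.6) = 1320.5 N.

T ≈ 1320 N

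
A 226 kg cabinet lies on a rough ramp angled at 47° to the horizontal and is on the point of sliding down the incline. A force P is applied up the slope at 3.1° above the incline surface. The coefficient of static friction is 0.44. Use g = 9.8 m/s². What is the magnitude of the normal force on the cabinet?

N ≈ 1460 N

On the verge of sliding down the incline, friction equals μN and acts up the slope.
Perpendicular: N + P sin 3.1° = W cos 47° = 1510 N.
Along incline: P cos 3.1° + μN = W sin 47° with W sin 47° = 1620 N.
Solving the pair for P and N: P = 979.9 N, N = 1457 N (and f = μN = 641.3 N).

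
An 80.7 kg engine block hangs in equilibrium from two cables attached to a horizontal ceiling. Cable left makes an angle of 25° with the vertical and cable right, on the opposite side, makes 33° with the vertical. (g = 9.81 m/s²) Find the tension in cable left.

T_left ≈ 508 N

Angles from the horizontal: cable left is 90° − 25° = 65°, cable right is 90° − 33° = 57°.
Weight W = 80.7 × 9.81 = 791.7 N acts straight down.
Horizontal: T_left cos 65° = T_right cos 57°  →  T_right = 0.776 T_left.
Vertical: T_left sin 65° + T_right sin 57° = 791.7.
Substituting the horizontal relation into the vertical equation gives 1.557 T_left = 791.7, so T_left = 508.4 N.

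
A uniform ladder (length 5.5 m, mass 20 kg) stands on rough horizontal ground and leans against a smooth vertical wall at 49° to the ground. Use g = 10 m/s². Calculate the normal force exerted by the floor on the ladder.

N_floor ≈ 200 N

ΣF_y = 0: N_floor = 20×10 = 200 N.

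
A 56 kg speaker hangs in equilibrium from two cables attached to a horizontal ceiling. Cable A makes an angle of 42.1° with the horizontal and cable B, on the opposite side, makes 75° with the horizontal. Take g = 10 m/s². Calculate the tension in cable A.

Weight W = 56 × 10 = 560 N acts straight down.
Horizontal: T_A cos 42.1° = T_B cos 75°  →  T_B = 2.867 T_A.
Vertical: T_A sin 42.1° + T_B sin 75° = 560.
Substituting the horizontal relation into the vertical equation gives 3.44 T_A = 560, so T_A = 162.8 N.

T_A ≈ 163 N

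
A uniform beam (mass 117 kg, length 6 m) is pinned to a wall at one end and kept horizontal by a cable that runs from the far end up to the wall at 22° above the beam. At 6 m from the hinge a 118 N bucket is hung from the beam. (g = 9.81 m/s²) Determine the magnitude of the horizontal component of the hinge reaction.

H_x ≈ 1710 N

Take torques about the hinge: T sin 22° · 6 = 117×9.81×3 + 118×6 = 4151.3 N·m.
So T = 4151.3 / (0.3746 × 6) = 1847 N.
ΣF_x = 0: H_x = T cos 22° = 1712.5 N.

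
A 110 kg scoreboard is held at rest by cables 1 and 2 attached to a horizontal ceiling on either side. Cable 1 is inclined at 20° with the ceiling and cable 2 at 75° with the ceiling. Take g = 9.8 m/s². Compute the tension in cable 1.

T_1 ≈ 280 N

Weight W = 110 × 9.8 = 1078 N acts straight down.
Horizontal: T_1 cos 20° = T_2 cos 75°  →  T_2 = 3.631 T_1.
Vertical: T_1 sin 20° + T_2 sin 75° = 1078.
Substituting the horizontal relation into the vertical equation gives 3.849 T_1 = 1078, so T_1 = 280.1 N.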